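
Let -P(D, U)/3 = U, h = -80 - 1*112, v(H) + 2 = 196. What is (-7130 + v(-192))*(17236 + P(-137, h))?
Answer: -123544032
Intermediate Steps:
v(H) = 194 (v(H) = -2 + 196 = 194)
h = -192 (h = -80 - 112 = -192)
P(D, U) = -3*U
(-7130 + v(-192))*(17236 + P(-137, h)) = (-7130 + 194)*(17236 - 3*(-192)) = -6936*(17236 + 576) = -6936*17812 = -123544032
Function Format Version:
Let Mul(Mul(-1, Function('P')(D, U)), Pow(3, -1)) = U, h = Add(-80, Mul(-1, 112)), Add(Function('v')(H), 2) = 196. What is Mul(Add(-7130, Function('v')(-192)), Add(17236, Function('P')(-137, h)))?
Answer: -123544032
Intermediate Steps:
Function('v')(H) = 194 (Function('v')(H) = Add(-2, 196) = 194)
h = -192 (h = Add(-80, -112) = -192)
Function('P')(D, U) = Mul(-3, U)
Mul(Add(-7130, Function('v')(-192)), Add(17236, Function('P')(-137, h))) = Mul(Add(-7130, 194), Add(17236, Mul(-3, -192))) = Mul(-6936, Add(17236, 576)) = Mul(-6936, 17812) = -123544032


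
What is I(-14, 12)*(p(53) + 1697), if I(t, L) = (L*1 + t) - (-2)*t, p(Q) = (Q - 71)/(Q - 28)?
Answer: -254442/5 ≈ -50888.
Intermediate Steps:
p(Q) = (-71 + Q)/(-28 + Q)
I(t, L) = L + 3*t (I(t, L) = (L + t) + 2*t = L + 3*t)
I(-14, 12)*(p(53) + 1697) = (12 + 3*(-14))*((-71 + 53)/(-28 + 53) + 1697) = (12 - 42)*(-18/25 + 1697) = -30*((1/25)*(-18) + 1697) = -30*(-18/25 + 1697) = -30*42407/25 = -254442/5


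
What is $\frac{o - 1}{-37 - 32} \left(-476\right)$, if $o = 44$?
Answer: $\frac{20468}{69} \approx 296.64$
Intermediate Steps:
$\frac{o - 1}{-37 - 32} \left(-476\right) = \frac{44 - 1}{-37 - 32} \left(-476\right) = \frac{43}{-69} \left(-476\right) = 43 \left(- \frac{1}{69}\right) \left(-476\right) = \left(- \frac{43}{69}\right) \left(-476\right) = \frac{20468}{69}$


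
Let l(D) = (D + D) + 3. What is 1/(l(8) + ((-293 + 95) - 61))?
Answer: -1/240 ≈ -0.0041667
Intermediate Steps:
l(D) = 3 + 2*D (l(D) = 2*D + 3 = 3 + 2*D)
1/(l(8) + ((-293 + 95) - 61)) = 1/((3 + 2*8) + ((-293 + 95) - 61)) = 1/((3 + 16) + (-198 - 61)) = 1/(19 - 259) = 1/(-240) = -1/240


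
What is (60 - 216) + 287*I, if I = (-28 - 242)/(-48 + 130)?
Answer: -1101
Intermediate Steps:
I = -135/41 (I = -270/82 = -270*1/82 = -135/41 ≈ -3.2927)
(60 - 216) + 287*I = (60 - 216) + 287*(-135/41) = -156 - 945 = -1101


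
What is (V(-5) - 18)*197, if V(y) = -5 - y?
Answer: -3546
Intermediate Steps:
(V(-5) - 18)*197 = ((-5 - 1*(-5)) - 18)*197 = ((-5 + 5) - 18)*197 = (0 - 18)*197 = -18*197 = -3546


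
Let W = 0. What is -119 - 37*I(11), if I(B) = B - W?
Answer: -526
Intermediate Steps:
I(B) = B (I(B) = B - 1*0 = B + 0 = B)
-119 - 37*I(11) = -119 - 37*11 = -119 - 407 = -526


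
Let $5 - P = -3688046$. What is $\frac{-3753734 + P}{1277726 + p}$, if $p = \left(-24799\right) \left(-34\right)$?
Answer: $- \frac{65683}{2120892} \approx -0.03097$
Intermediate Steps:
$P = 3688051$ ($P = 5 - -3688046 = 5 + 3688046 = 3688051$)
$p = 843166$
$\frac{-3753734 + P}{1277726 + p} = \frac{-3753734 + 3688051}{1277726 + 843166} = - \frac{65683}{2120892}$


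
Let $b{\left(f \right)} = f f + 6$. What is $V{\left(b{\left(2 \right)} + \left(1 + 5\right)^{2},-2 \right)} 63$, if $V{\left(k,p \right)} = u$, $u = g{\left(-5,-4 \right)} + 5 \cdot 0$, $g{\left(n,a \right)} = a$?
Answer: $-252$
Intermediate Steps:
$b{\left(f \right)} = 6 + f^{2}$ ($b{\left(f \right)} = f^{2} + 6 = 6 + f^{2}$)
$u = -4$ ($u = -4 + 5 \cdot 0 = -4 + 0 = -4$)
$V{\left(k,p \right)} = -4$
$V{\left(b{\left(2 \right)} + \left(1 + 5\right)^{2},-2 \right)} 63 = \left(-4\right) 63 = -252$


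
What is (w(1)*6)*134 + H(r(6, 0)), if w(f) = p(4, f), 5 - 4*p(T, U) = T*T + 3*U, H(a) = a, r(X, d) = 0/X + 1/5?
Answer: -14069/5 ≈ -2813.8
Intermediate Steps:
r(X, d) = ⅕ (r(X, d) = 0 + 1*(⅕) = 0 + ⅕ = ⅕)
p(T, U) = 5/4 - 3*U/4 - T²/4 (p(T, U) = 5/4 - (T*T + 3*U)/4 = 5/4 - (T² + 3*U)/4 = 5/4 + (-3*U/4 - T²/4) = 5/4 - 3*U/4 - T²/4)
w(f) = -11/4 - 3*f/4 (w(f) = 5/4 - 3*f/4 - ¼*4² = 5/4 - 3*f/4 - ¼*16 = 5/4 - 3*f/4 - 4 = -11/4 - 3*f/4)
(w(1)*6)*134 + H(r(6, 0)) = ((-11/4 - ¾*1)*6)*134 + ⅕ = ((-11/4 - ¾)*6)*134 + ⅕ = -7/2*6*134 + ⅕ = -21*134 + ⅕ = -2814 + ⅕ = -14069/5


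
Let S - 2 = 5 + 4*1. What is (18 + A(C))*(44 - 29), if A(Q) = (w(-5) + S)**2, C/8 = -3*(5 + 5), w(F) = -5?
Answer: 810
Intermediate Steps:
S = 11 (S = 2 + (5 + 4*1) = 2 + (5 + 4) = 2 + 9 = 11)
C = -240 (C = 8*(-3*(5 + 5)) = 8*(-3*10) = 8*(-30) = -240)
A(Q) = 36 (A(Q) = (-5 + 11)**2 = 6**2 = 36)
(18 + A(C))*(44 - 29) = (18 + 36)*(44 - 29) = 54*15 = 810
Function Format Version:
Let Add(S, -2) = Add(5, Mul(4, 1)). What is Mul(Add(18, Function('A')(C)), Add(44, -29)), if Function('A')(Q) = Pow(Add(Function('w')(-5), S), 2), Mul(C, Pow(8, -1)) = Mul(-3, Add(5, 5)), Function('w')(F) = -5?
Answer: 810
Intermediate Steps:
S = 11 (S = Add(2, Add(5, Mul(4, 1))) = Add(2, Add(5, 4)) = Add(2, 9) = 11)
C = -240 (C = Mul(8, Mul(-3, Add(5, 5))) = Mul(8, Mul(-3, 10)) = Mul(8, -30) = -240)
Function('A')(Q) = 36 (Function('A')(Q) = Pow(Add(-5, 11), 2) = Pow(6, 2) = 36)
Mul(Add(18, Function('A')(C)), Add(44, -29)) = Mul(Add(18, 36), Add(44, -29)) = Mul(54, 15) = 810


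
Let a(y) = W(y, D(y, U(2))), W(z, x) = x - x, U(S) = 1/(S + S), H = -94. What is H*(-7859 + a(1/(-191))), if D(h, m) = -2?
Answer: 738746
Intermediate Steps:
U(S) = 1/(2*S)
W(z, x) = 0
a(y) = 0
H*(-7859 + a(1/(-191))) = -94*(-7859 + 0) = -94*(-7859) = 738746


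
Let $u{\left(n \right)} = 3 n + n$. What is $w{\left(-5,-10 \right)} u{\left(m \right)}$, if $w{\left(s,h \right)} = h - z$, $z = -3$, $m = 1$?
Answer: $-28$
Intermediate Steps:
$u{\left(n \right)} = 4 n$
$w{\left(s,h \right)} = 3 + h$ ($w{\left(s,h \right)} = h - -3 = h + 3 = 3 + h$)
$w{\left(-5,-10 \right)} u{\left(m \right)} = \left(3 - 10\right) 4 \cdot 1 = \left(-7\right) 4 = -28$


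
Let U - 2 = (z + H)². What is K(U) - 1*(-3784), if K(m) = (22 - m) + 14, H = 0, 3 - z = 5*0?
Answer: 3809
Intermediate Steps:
z = 3 (z = 3 - 5*0 = 3 - 1*0 = 3 + 0 = 3)
U = 11 (U = 2 + (3 + 0)² = 2 + 3² = 2 + 9 = 11)
K(m) = 36 - m
K(U) - 1*(-3784) = (36 - 1*11) - 1*(-3784) = (36 - 11) + 3784 = 25 + 3784 = 3809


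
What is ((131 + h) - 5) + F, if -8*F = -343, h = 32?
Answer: 1607/8 ≈ 200.88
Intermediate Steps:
F = 343/8 (F = -⅛*(-343) = 343/8 ≈ 42.875)
((131 + h) - 5) + F = ((131 + 32) - 5) + 343/8 = (163 - 5) + 343/8 = 158 + 343/8 = 1607/8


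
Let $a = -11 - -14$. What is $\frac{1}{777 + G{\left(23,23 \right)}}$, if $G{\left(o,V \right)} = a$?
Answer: $\frac{1}{780} \approx 0.0012821$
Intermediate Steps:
$a = 3$ ($a = -11 + 14 = 3$)
$G{\left(o,V \right)} = 3$
$\frac{1}{777 + G{\left(23,23 \right)}} = \frac{1}{777 + 3} = \frac{1}{780}$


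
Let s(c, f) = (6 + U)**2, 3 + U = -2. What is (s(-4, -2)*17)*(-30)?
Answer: -510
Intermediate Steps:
U = -5 (U = -3 - 2 = -5)
s(c, f) = 1 (s(c, f) = (6 - 5)**2 = 1**2 = 1)
(s(-4, -2)*17)*(-30) = (1*17)*(-30) = 17*(-30) = -510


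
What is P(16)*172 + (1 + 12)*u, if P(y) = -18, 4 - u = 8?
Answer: -3148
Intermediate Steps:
u = -4 (u = 4 - 1*8 = 4 - 8 = -4)
P(16)*172 + (1 + 12)*u = -18*172 + (1 + 12)*(-4) = -3096 + 13*(-4) = -3096 - 52 = -3148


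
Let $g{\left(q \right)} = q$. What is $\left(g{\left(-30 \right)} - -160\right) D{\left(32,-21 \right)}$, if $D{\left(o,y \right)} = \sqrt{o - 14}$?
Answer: $390 \sqrt{2} \approx 551.54$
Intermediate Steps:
$D{\left(o,y \right)} = \sqrt{-14 + o}$
$\left(g{\left(-30 \right)} - -160\right) D{\left(32,-21 \right)} = \left(-30 - -160\right) \sqrt{-14 + 32} = \left(-30 + 160\right) \sqrt{18} = 130 \cdot 3 \sqrt{2} = 390 \sqrt{2}$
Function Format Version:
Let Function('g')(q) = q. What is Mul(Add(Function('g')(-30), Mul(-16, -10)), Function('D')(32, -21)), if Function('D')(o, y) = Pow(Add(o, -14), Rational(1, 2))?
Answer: Mul(390, Pow(2, Rational(1, 2))) ≈ 551.54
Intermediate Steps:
Function('D')(o, y) = Pow(Add(-14, o), Rational(1, 2))
Mul(Add(Function('g')(-30), Mul(-16, -10)), Function('D')(32, -21)) = Mul(Add(-30, Mul(-16, -10)), Pow(Add(-14, 32), Rational(1, 2))) = Mul(Add(-30, 160), Pow(18, Rational(1, 2))) = Mul(130, Mul(3, Pow(2, Rational(1, 2)))) = Mul(390, Pow(2, Rational(1, 2)))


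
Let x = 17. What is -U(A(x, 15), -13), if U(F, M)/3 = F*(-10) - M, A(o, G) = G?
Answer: 411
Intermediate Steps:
U(F, M) = -30*F - 3*M (U(F, M) = 3*(F*(-10) - M) = 3*(-10*F - M) = 3*(-M - 10*F) = -30*F - 3*M)
-U(A(x, 15), -13) = -(-30*15 - 3*(-13)) = -(-450 + 39) = -1*(-411) = 411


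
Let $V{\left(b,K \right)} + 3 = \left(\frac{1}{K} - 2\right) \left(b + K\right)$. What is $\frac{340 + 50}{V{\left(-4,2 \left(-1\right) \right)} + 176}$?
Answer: $\frac{195}{94} \approx 2.0745$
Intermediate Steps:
$V{\left(b,K \right)} = -3 + \left(-2 + \frac{1}{K}\right) \left(K + b\right)$ ($V{\left(b,K \right)} = -3 + \left(\frac{1}{K} - 2\right) \left(b + K\right) = -3 + \left(-2 + \frac{1}{K}\right) \left(K + b\right)$)
$\frac{340 + 50}{V{\left(-4,2 \left(-1\right) \right)} + 176} = \frac{340 + 50}{\frac{-4 - 2 \cdot 2 \left(-1\right) \left(1 + 2 \left(-1\right) - 4\right)}{2 \left(-1\right)} + 176} = \frac{390}{\frac{-4 - - 4 \left(1 - 2 - 4\right)}{-2} + 176} = \frac{390}{- \frac{-4 - \left(-4\right) \left(-5\right)}{2} + 176} = \frac{390}{- \frac{-4 - 20}{2} + 176} = \frac{390}{\left(- \frac{1}{2}\right) \left(-24\right) + 176} = \frac{390}{12 + 176} = \frac{390}{188} = 390 \cdot \frac{1}{188} = \frac{195}{94}$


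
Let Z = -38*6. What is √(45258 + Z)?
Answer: √45030 ≈ 212.20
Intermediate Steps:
Z = -228
√(45258 + Z) = √(45258 - 228) = √45030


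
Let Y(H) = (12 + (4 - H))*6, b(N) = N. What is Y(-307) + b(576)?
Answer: 2514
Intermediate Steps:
Y(H) = 96 - 6*H (Y(H) = (16 - H)*6 = 96 - 6*H)
Y(-307) + b(576) = (96 - 6*(-307)) + 576 = (96 + 1842) + 576 = 1938 + 576 = 2514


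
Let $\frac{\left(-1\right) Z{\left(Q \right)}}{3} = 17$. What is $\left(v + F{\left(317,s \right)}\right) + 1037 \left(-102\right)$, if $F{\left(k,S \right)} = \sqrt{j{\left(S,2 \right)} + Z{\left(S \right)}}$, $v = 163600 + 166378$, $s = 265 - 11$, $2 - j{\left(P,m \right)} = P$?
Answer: $224204 + i \sqrt{303} \approx 2.242 \cdot 10^{5} + 17.407 i$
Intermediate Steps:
$j{\left(P,m \right)} = 2 - P$
$s = 254$
$v = 329978$
$Z{\left(Q \right)} = -51$ ($Z{\left(Q \right)} = \left(-3\right) 17 = -51$)
$F{\left(k,S \right)} = \sqrt{-49 - S}$ ($F{\left(k,S \right)} = \sqrt{\left(2 - S\right) - 51} = \sqrt{-49 - S}$)
$\left(v + F{\left(317,s \right)}\right) + 1037 \left(-102\right) = \left(329978 + \sqrt{-49 - 254}\right) + 1037 \left(-102\right) = \left(329978 + \sqrt{-49 - 254}\right) - 105774 = \left(329978 + \sqrt{-303}\right) - 105774 = \left(329978 + i \sqrt{303}\right) - 105774 = 224204 + i \sqrt{303}$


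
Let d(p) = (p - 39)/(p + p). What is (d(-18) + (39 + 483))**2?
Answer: 39476089/144 ≈ 2.7414e+5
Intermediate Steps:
d(p) = (-39 + p)/(2*p) (d(p) = (-39 + p)/((2*p)) = (-39 + p)*(1/(2*p)) = (-39 + p)/(2*p))
(d(-18) + (39 + 483))**2 = ((1/2)*(-39 - 18)/(-18) + (39 + 483))**2 = ((1/2)*(-1/18)*(-57) + 522)**2 = (19/12 + 522)**2 = (6283/12)**2 = 39476089/144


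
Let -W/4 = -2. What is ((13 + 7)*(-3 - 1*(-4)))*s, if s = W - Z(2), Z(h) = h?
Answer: 120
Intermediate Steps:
W = 8 (W = -4*(-2) = 8)
s = 6 (s = 8 - 1*2 = 8 - 2 = 6)
((13 + 7)*(-3 - 1*(-4)))*s = ((13 + 7)*(-3 - 1*(-4)))*6 = (20*(-3 + 4))*6 = (20*1)*6 = 20*6 = 120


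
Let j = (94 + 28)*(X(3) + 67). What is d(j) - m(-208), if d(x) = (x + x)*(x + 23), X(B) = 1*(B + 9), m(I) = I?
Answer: 186225644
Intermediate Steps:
X(B) = 9 + B (X(B) = 1*(9 + B) = 9 + B)
j = 9638 (j = (94 + 28)*((9 + 3) + 67) = 122*(12 + 67) = 122*79 = 9638)
d(x) = 2*x*(23 + x) (d(x) = (2*x)*(23 + x) = 2*x*(23 + x))
d(j) - m(-208) = 2*9638*(23 + 9638) - 1*(-208) = 2*9638*9661 + 208 = 186225436 + 208 = 186225644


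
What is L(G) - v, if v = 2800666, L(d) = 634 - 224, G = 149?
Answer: -2800256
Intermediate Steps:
L(d) = 410
L(G) - v = 410 - 1*2800666 = 410 - 2800666 = -2800256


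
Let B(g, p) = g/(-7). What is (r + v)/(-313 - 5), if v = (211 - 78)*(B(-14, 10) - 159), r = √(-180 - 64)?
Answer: 20881/318 - I*√61/159 ≈ 65.664 - 0.049121*I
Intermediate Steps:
B(g, p) = -g/7 (B(g, p) = g*(-⅐) = -g/7)
r = 2*I*√61 (r = √(-244) = 2*I*√61 ≈ 15.62*I)
v = -20881 (v = (211 - 78)*(-⅐*(-14) - 159) = 133*(2 - 159) = 133*(-157) = -20881)
(r + v)/(-313 - 5) = (2*I*√61 - 20881)/(-313 - 5) = (-20881 + 2*I*√61)/(-318) = (-20881 + 2*I*√61)*(-1/318) = 20881/318 - I*√61/159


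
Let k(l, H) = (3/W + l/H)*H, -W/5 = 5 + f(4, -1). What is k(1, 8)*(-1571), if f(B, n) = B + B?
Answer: -64411/65 ≈ -990.94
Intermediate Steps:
f(B, n) = 2*B
W = -65 (W = -5*(5 + 2*4) = -5*(5 + 8) = -5*13 = -65)
k(l, H) = H*(-3/65 + l/H) (k(l, H) = (3/(-65) + l/H)*H = (3*(-1/65) + l/H)*H = (-3/65 + l/H)*H = H*(-3/65 + l/H))
k(1, 8)*(-1571) = (1 - 3/65*8)*(-1571) = (1 - 24/65)*(-1571) = (41/65)*(-1571) = -64411/65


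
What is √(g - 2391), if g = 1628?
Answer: I*√763 ≈ 27.622*I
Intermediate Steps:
√(g - 2391) = √(1628 - 2391) = √(-763) = I*√763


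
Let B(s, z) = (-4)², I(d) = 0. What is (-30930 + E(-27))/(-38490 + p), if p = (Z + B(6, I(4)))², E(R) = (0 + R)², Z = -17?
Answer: 30201/38489 ≈ 0.78467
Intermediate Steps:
B(s, z) = 16
E(R) = R²
p = 1 (p = (-17 + 16)² = (-1)² = 1)
(-30930 + E(-27))/(-38490 + p) = (-30930 + (-27)²)/(-38490 + 1) = (-30930 + 729)/(-38489) = -30201*(-1/38489) = 30201/38489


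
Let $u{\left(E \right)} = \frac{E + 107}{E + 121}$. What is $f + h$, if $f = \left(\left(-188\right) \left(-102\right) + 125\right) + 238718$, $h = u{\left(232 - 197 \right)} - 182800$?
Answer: $\frac{5867153}{78} \approx 75220.0$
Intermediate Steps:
$u{\left(E \right)} = \frac{107 + E}{121 + E}$
$h = - \frac{14258329}{78}$ ($h = \frac{107 + \left(232 - 197\right)}{121 + \left(232 - 197\right)} - 182800 = \frac{107 + 35}{121 + 35} - 182800 = \frac{1}{156} \cdot 142 - 182800 = \frac{71}{78} - 182800 = - \frac{14258329}{78} \approx -1.828 \cdot 10^{5}$)
$f = 258019$ ($f = \left(19176 + 125\right) + 238718 = 19301 + 238718 = 258019$)
$f + h = 258019 - \frac{14258329}{78} = \frac{5867153}{78}$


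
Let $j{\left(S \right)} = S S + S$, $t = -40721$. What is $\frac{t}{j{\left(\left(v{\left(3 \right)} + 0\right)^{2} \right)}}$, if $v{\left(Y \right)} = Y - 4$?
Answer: $- \frac{40721}{2} \approx -20361.0$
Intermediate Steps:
$v{\left(Y \right)} = -4 + Y$ ($v{\left(Y \right)} = Y - 4 = -4 + Y$)
$j{\left(S \right)} = S + S^{2}$ ($j{\left(S \right)} = S^{2} + S = S + S^{2}$)
$\frac{t}{j{\left(\left(v{\left(3 \right)} + 0\right)^{2} \right)}} = - \frac{40721}{\left(\left(-4 + 3\right) + 0\right)^{2} \left(1 + \left(\left(-4 + 3\right) + 0\right)^{2}\right)} = - \frac{40721}{\left(-1 + 0\right)^{2} \left(1 + \left(-1 + 0\right)^{2}\right)} = - \frac{40721}{\left(-1\right)^{2} \left(1 + \left(-1\right)^{2}\right)} = - \frac{40721}{1 \left(1 + 1\right)} = - \frac{40721}{1 \cdot 2} = - \frac{40721}{2}$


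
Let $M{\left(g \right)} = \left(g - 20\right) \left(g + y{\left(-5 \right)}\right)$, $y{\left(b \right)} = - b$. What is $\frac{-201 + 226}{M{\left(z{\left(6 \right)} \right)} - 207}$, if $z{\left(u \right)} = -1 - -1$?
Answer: $- \frac{25}{307} \approx -0.081433$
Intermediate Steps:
$z{\left(u \right)} = 0$ ($z{\left(u \right)} = -1 + 1 = 0$)
$M{\left(g \right)} = \left(-20 + g\right) \left(5 + g\right)$ ($M{\left(g \right)} = \left(g - 20\right) \left(g - -5\right) = \left(-20 + g\right) \left(g + 5\right) = \left(-20 + g\right) \left(5 + g\right)$)
$\frac{-201 + 226}{M{\left(z{\left(6 \right)} \right)} - 207} = \frac{-201 + 226}{\left(-100 + 0^{2} - 0\right) - 207} = \frac{25}{\left(-100 + 0 + 0\right) - 207} = \frac{25}{-100 - 207} = \frac{25}{-307} = 25 \left(- \frac{1}{307}\right) = - \frac{25}{307}$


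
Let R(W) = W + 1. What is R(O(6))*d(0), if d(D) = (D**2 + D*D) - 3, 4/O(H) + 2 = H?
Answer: -6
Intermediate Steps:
O(H) = 4/(-2 + H)
R(W) = 1 + W
d(D) = -3 + 2*D**2 (d(D) = (D**2 + D**2) - 3 = 2*D**2 - 3 = -3 + 2*D**2)
R(O(6))*d(0) = (1 + 4/(-2 + 6))*(-3 + 2*0**2) = (1 + 4/4)*(-3 + 2*0) = (1 + 4*(1/4))*(-3 + 0) = (1 + 1)*(-3) = 2*(-3) = -6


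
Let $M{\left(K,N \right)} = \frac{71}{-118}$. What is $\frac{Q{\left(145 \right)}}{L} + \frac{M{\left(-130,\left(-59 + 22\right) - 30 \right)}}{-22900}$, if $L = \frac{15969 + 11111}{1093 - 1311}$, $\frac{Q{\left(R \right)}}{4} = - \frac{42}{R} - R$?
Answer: $\frac{248204192607}{53052292600} \approx 4.6785$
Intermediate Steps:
$Q{\left(R \right)} = - \frac{168}{R} - 4 R$ ($Q{\left(R \right)} = 4 \left(- \frac{42}{R} - R\right) = 4 \left(- R - \frac{42}{R}\right) = - \frac{168}{R} - 4 R$)
$M{\left(K,N \right)} = - \frac{71}{118}$ ($M{\left(K,N \right)} = 71 \left(- \frac{1}{118}\right) = - \frac{71}{118}$)
$L = - \frac{13540}{109}$ ($L = \frac{27080}{-218} = 27080 \left(- \frac{1}{218}\right) = - \frac{13540}{109} \approx -124.22$)
$\frac{Q{\left(145 \right)}}{L} + \frac{M{\left(-130,\left(-59 + 22\right) - 30 \right)}}{-22900} = \frac{- \frac{168}{145} - 580}{- \frac{13540}{109}} - \frac{71}{118 \left(-22900\right)} = \left(\left(-168\right) \frac{1}{145} - 580\right) \left(- \frac{109}{13540}\right) - - \frac{71}{2702200} = \left(- \frac{168}{145} - 580\right) \left(- \frac{109}{13540}\right) + \frac{71}{2702200} = \left(- \frac{84268}{145}\right) \left(- \frac{109}{13540}\right) + \frac{71}{2702200} = \frac{2296303}{490825} + \frac{71}{2702200} = \frac{248204192607}{53052292600}$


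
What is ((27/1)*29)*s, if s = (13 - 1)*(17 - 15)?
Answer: 18792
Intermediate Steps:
s = 24 (s = 12*2 = 24)
((27/1)*29)*s = ((27/1)*29)*24 = ((27*1)*29)*24 = (27*29)*24 = 783*24 = 18792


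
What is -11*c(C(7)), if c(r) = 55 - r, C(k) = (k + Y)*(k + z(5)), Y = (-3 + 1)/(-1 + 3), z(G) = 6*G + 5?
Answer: 2167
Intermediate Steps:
z(G) = 5 + 6*G
Y = -1 (Y = -2/2 = -2*1/2 = -1)
C(k) = (-1 + k)*(35 + k) (C(k) = (k - 1)*(k + (5 + 6*5)) = (-1 + k)*(k + (5 + 30)) = (-1 + k)*(k + 35) = (-1 + k)*(35 + k))
-11*c(C(7)) = -11*(55 - (-35 + 7**2 + 34*7)) = -11*(55 - (-35 + 49 + 238)) = -11*(55 - 1*252) = -11*(55 - 252) = -11*(-197) = 2167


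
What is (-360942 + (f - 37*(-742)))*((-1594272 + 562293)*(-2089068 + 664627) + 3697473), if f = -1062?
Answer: -491787461627724600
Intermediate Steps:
(-360942 + (f - 37*(-742)))*((-1594272 + 562293)*(-2089068 + 664627) + 3697473) = (-360942 + (-1062 - 37*(-742)))*((-1594272 + 562293)*(-2089068 + 664627) + 3697473) = (-360942 + (-1062 + 27454))*(-1031979*(-1424441) + 3697473) = (-360942 + 26392)*(1469993198739 + 3697473) = -334550*1469996896212 = -491787461627724600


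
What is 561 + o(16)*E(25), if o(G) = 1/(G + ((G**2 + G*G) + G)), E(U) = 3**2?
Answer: 305193/544 ≈ 561.02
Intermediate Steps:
E(U) = 9
o(G) = 1/(2*G + 2*G**2) (o(G) = 1/(G + ((G**2 + G**2) + G)) = 1/(G + (2*G**2 + G)) = 1/(G + (G + 2*G**2)) = 1/(2*G + 2*G**2))
561 + o(16)*E(25) = 561 + ((1/2)/(16*(1 + 16)))*9 = 561 + ((1/2)*(1/16)/17)*9 = 561 + ((1/2)*(1/16)*(1/17))*9 = 561 + (1/544)*9 = 561 + 9/544 = 305193/544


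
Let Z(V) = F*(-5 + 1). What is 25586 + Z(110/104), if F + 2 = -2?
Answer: 25602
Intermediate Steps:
F = -4 (F = -2 - 2 = -4)
Z(V) = 16 (Z(V) = -4*(-5 + 1) = -4*(-4) = 16)
25586 + Z(110/104) = 25586 + 16 = 25602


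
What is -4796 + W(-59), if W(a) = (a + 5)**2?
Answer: -1880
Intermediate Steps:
W(a) = (5 + a)**2
-4796 + W(-59) = -4796 + (5 - 59)**2 = -4796 + (-54)**2 = -4796 + 2916 = -1880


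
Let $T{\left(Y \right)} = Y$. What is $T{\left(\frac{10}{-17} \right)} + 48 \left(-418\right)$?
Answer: $- \frac{341098}{17} \approx -20065.0$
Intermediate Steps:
$T{\left(\frac{10}{-17} \right)} + 48 \left(-418\right) = \frac{10}{-17} + 48 \left(-418\right) = 10 \left(- \frac{1}{17}\right) - 20064 = - \frac{10}{17} - 20064 = - \frac{341098}{17}$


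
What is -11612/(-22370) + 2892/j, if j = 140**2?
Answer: 7307231/10961300 ≈ 0.66664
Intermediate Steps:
j = 19600
-11612/(-22370) + 2892/j = -11612/(-22370) + 2892/19600 = -11612*(-1/22370) + 2892*(1/19600) = 5806/11185 + 723/4900 = 7307231/10961300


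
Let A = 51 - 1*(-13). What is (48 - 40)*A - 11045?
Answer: -10533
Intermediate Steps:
A = 64 (A = 51 + 13 = 64)
(48 - 40)*A - 11045 = (48 - 40)*64 - 11045 = 8*64 - 11045 = 512 - 11045 = -10533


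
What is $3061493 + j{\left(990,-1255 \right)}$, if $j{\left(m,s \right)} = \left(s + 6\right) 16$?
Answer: $3041509$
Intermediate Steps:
$j{\left(m,s \right)} = 96 + 16 s$ ($j{\left(m,s \right)} = \left(6 + s\right) 16 = 96 + 16 s$)
$3061493 + j{\left(990,-1255 \right)} = 3061493 + \left(96 + 16 \left(-1255\right)\right) = 3061493 + \left(96 - 20080\right) = 3061493 - 19984 = 3041509$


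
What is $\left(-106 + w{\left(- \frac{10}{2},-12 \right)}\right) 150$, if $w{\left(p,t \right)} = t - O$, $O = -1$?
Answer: $-17550$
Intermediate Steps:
$w{\left(p,t \right)} = 1 + t$ ($w{\left(p,t \right)} = t - -1 = t + 1 = 1 + t$)
$\left(-106 + w{\left(- \frac{10}{2},-12 \right)}\right) 150 = \left(-106 + \left(1 - 12\right)\right) 150 = \left(-106 - 11\right) 150 = \left(-117\right) 150 = -17550$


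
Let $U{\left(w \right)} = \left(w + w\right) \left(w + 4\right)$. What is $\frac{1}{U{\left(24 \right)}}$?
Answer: $\frac{1}{1344} \approx 0.00074405$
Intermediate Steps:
$U{\left(w \right)} = 2 w \left(4 + w\right)$
$\frac{1}{U{\left(24 \right)}} = \frac{1}{2 \cdot 24 \left(4 + 24\right)} = \frac{1}{2 \cdot 24 \cdot 28} = \frac{1}{1344}$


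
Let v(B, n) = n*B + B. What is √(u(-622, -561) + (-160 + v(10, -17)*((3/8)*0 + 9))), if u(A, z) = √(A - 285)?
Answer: √(-1600 + I*√907) ≈ 0.3764 + 40.002*I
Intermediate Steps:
v(B, n) = B + B*n (v(B, n) = B*n + B = B + B*n)
u(A, z) = √(-285 + A)
√(u(-622, -561) + (-160 + v(10, -17)*((3/8)*0 + 9))) = √(√(-285 - 622) + (-160 + (10*(1 - 17))*((3/8)*0 + 9))) = √(√(-907) + (-160 + (10*(-16))*((3*(⅛))*0 + 9))) = √(I*√907 + (-160 - 160*((3/8)*0 + 9))) = √(I*√907 + (-160 - 160*(0 + 9))) = √(I*√907 + (-160 - 160*9)) = √(I*√907 + (-160 - 1440)) = √(I*√907 - 1600) = √(-1600 + I*√907)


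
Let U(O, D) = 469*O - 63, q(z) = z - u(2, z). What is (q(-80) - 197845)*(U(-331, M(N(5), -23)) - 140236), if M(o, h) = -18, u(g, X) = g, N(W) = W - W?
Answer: 58494949726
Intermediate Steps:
N(W) = 0
q(z) = -2 + z (q(z) = z - 1*2 = z - 2 = -2 + z)
U(O, D) = -63 + 469*O
(q(-80) - 197845)*(U(-331, M(N(5), -23)) - 140236) = ((-2 - 80) - 197845)*((-63 + 469*(-331)) - 140236) = (-82 - 197845)*((-63 - 155239) - 140236) = -197927*(-155302 - 140236) = -197927*(-295538) = 58494949726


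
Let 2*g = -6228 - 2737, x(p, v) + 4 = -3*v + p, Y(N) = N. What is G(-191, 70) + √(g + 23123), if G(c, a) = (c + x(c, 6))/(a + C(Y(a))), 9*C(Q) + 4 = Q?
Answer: -303/58 + 17*√258/2 ≈ 131.31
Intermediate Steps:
x(p, v) = -4 + p - 3*v (x(p, v) = -4 + (-3*v + p) = -4 + (p - 3*v) = -4 + p - 3*v)
C(Q) = -4/9 + Q/9
g = -8965/2 (g = (-6228 - 2737)/2 = (½)*(-8965) = -8965/2 ≈ -4482.5)
G(c, a) = (-22 + 2*c)/(-4/9 + 10*a/9) (G(c, a) = (c + (-4 + c - 3*6))/(a + (-4/9 + a/9)) = (c + (-4 + c - 18))/(-4/9 + 10*a/9) = (c + (-22 + c))/(-4/9 + 10*a/9) = (-22 + 2*c)/(-4/9 + 10*a/9))
G(-191, 70) + √(g + 23123) = 9*(-11 - 191)/(-2 + 5*70) + √(-8965/2 + 23123) = 9*(-202)/(-2 + 350) + √(37281/2) = 9*(-202)/348 + 17*√258/2 = 9*(1/348)*(-202) + 17*√258/2 = -303/58 + 17*√258/2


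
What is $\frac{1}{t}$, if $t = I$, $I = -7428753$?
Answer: $- \frac{1}{7428753} \approx -1.3461 \cdot 10^{-7}$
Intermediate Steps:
$t = -7428753$
$\frac{1}{t} = \frac{1}{-7428753} = - \frac{1}{7428753}$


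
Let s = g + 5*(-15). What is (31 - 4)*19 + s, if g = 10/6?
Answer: 1319/3 ≈ 439.67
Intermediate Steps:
g = 5/3 (g = 10*(1/6) = 5/3 ≈ 1.6667)
s = -220/3 (s = 5/3 + 5*(-15) = 5/3 - 75 = -220/3 ≈ -73.333)
(31 - 4)*19 + s = (31 - 4)*19 - 220/3 = 27*19 - 220/3 = 513 - 220/3 = 1319/3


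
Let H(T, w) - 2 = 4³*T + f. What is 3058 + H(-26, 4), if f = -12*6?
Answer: 1324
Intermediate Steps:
f = -72
H(T, w) = -70 + 64*T (H(T, w) = 2 + (4³*T - 72) = 2 + (64*T - 72) = 2 + (-72 + 64*T) = -70 + 64*T)
3058 + H(-26, 4) = 3058 + (-70 + 64*(-26)) = 3058 + (-70 - 1664) = 3058 - 1734 = 1324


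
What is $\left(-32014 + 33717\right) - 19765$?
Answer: $-18062$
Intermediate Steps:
$\left(-32014 + 33717\right) - 19765 = 1703 - 19765 = -18062$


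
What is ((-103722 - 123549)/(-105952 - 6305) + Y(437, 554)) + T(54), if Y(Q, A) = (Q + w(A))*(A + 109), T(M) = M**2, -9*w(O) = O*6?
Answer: 1787918158/37419 ≈ 47781.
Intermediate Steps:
w(O) = -2*O/3 (w(O) = -O*6/9 = -2*O/3)
Y(Q, A) = (109 + A)*(Q - 2*A/3) (Y(Q, A) = (Q - 2*A/3)*(A + 109) = (Q - 2*A/3)*(109 + A) = (109 + A)*(Q - 2*A/3))
((-103722 - 123549)/(-105952 - 6305) + Y(437, 554)) + T(54) = ((-103722 - 123549)/(-105952 - 6305) + (109*437 - 218/3*554 - 2/3*554**2 + 554*437)) + 54**2 = (-227271/(-112257) + (47633 - 120772/3 - 2/3*306916 + 242098)) + 2916 = (-227271*(-1/112257) + (47633 - 120772/3 - 613832/3 + 242098)) + 2916 = (75757/37419 + 44863) + 2916 = 1678804354/37419 + 2916 = 1787918158/37419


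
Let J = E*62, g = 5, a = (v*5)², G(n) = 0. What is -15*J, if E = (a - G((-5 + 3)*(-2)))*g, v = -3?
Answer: -1046250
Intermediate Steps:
a = 225 (a = (-3*5)² = (-15)² = 225)
E = 1125 (E = (225 - 1*0)*5 = (225 + 0)*5 = 225*5 = 1125)
J = 69750 (J = 1125*62 = 69750)
-15*J = -15*69750 = -1046250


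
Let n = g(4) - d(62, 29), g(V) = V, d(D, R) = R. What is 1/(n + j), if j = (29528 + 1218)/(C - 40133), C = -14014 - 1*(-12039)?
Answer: -21054/541723 ≈ -0.038865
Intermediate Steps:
C = -1975 (C = -14014 + 12039 = -1975)
j = -15373/21054 (j = (29528 + 1218)/(-1975 - 40133) = 30746/(-42108) = 30746*(-1/42108) = -15373/21054 ≈ -0.73017)
n = -25 (n = 4 - 1*29 = 4 - 29 = -25)
1/(n + j) = 1/(-25 - 15373/21054) = 1/(-541723/21054) = -21054/541723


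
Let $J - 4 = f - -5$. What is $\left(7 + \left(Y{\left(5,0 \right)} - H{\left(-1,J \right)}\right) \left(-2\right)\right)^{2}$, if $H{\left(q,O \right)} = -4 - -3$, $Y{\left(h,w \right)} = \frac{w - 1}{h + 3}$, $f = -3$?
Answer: $\frac{441}{16} \approx 27.563$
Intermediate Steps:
$Y{\left(h,w \right)} = \frac{-1 + w}{3 + h}$
$J = 6$ ($J = 4 - -2 = 4 + \left(-3 + 5\right) = 4 + 2 = 6$)
$H{\left(q,O \right)} = -1$ ($H{\left(q,O \right)} = -4 + 3 = -1$)
$\left(7 + \left(Y{\left(5,0 \right)} - H{\left(-1,J \right)}\right) \left(-2\right)\right)^{2} = \left(7 + \left(\frac{-1 + 0}{3 + 5} - -1\right) \left(-2\right)\right)^{2} = \left(7 + \left(\frac{1}{8} \left(-1\right) + 1\right) \left(-2\right)\right)^{2} = \left(7 + \left(- \frac{1}{8} + 1\right) \left(-2\right)\right)^{2} = \left(7 + \frac{7}{8} \left(-2\right)\right)^{2} = \left(7 - \frac{7}{4}\right)^{2} = \left(\frac{21}{4}\right)^{2} = \frac{441}{16}$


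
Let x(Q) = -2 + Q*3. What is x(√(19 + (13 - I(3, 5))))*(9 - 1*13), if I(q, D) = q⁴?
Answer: 8 - 84*I ≈ 8.0 - 84.0*I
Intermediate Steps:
x(Q) = -2 + 3*Q
x(√(19 + (13 - I(3, 5))))*(9 - 1*13) = (-2 + 3*√(19 + (13 - 1*3⁴)))*(9 - 1*13) = (-2 + 3*√(19 + (13 - 1*81)))*(9 - 13) = (-2 + 3*√(19 + (13 - 81)))*(-4) = (-2 + 3*√(19 - 68))*(-4) = (-2 + 3*√(-49))*(-4) = (-2 + 3*(7*I))*(-4) = (-2 + 21*I)*(-4) = 8 - 84*I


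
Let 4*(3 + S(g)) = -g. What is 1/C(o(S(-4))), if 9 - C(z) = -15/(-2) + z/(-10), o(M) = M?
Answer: 10/13 ≈ 0.76923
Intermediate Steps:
S(g) = -3 - g/4 (S(g) = -3 + (-g)/4 = -3 - g/4)
C(z) = 3/2 + z/10 (C(z) = 9 - (-15/(-2) + z/(-10)) = 9 - (-15*(-½) + z*(-⅒)) = 9 - (15/2 - z/10) = 9 + (-15/2 + z/10) = 3/2 + z/10)
1/C(o(S(-4))) = 1/(3/2 + (-3 - ¼*(-4))/10) = 1/(3/2 + (-3 + 1)/10) = 1/(3/2 + (⅒)*(-2)) = 1/(3/2 - ⅕) = 1/(13/10) = 10/13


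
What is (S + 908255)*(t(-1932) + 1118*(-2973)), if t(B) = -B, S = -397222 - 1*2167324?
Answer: 5502003259662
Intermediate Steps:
S = -2564546 (S = -397222 - 2167324 = -2564546)
(S + 908255)*(t(-1932) + 1118*(-2973)) = (-2564546 + 908255)*(-1*(-1932) + 1118*(-2973)) = -1656291*(1932 - 3323814) = -1656291*(-3321882) = 5502003259662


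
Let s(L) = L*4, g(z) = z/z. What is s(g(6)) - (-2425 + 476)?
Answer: 1953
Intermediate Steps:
g(z) = 1
s(L) = 4*L
s(g(6)) - (-2425 + 476) = 4*1 - (-2425 + 476) = 4 - 1*(-1949) = 4 + 1949 = 1953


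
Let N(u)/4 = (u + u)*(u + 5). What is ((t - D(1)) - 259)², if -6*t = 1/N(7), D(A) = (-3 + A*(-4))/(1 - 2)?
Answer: 1150284135169/16257024 ≈ 70756.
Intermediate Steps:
D(A) = 3 + 4*A (D(A) = (-3 - 4*A)/(-1) = (-3 - 4*A)*(-1) = 3 + 4*A)
N(u) = 8*u*(5 + u) (N(u) = 4*((u + u)*(u + 5)) = 4*((2*u)*(5 + u)) = 4*(2*u*(5 + u)) = 8*u*(5 + u))
t = -1/4032 (t = -1/(56*(5 + 7))/6 = -1/(6*(8*7*12)) = -⅙/672 = -⅙*1/672 = -1/4032 ≈ -0.00024802)
((t - D(1)) - 259)² = ((-1/4032 - (3 + 4*1)) - 259)² = ((-1/4032 - (3 + 4)) - 259)² = ((-1/4032 - 1*7) - 259)² = ((-1/4032 - 7) - 259)² = (-28225/4032 - 259)² = (-1072513/4032)² = 1150284135169/16257024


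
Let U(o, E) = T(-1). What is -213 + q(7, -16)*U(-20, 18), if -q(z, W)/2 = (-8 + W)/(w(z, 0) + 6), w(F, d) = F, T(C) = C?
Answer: -2817/13 ≈ -216.69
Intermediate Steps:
q(z, W) = -2*(-8 + W)/(6 + z) (q(z, W) = -2*(-8 + W)/(z + 6) = -2*(-8 + W)/(6 + z))
U(o, E) = -1
-213 + q(7, -16)*U(-20, 18) = -213 + (2*(8 - 1*(-16))/(6 + 7))*(-1) = -213 + (2*(8 + 16)/13)*(-1) = -213 + (2*(1/13)*24)*(-1) = -213 + (48/13)*(-1) = -213 - 48/13 = -2817/13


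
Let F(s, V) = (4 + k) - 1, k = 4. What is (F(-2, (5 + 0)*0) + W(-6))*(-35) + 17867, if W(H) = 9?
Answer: 17307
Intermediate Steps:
F(s, V) = 7 (F(s, V) = (4 + 4) - 1 = 8 - 1 = 7)
(F(-2, (5 + 0)*0) + W(-6))*(-35) + 17867 = (7 + 9)*(-35) + 17867 = 16*(-35) + 17867 = -560 + 17867 = 17307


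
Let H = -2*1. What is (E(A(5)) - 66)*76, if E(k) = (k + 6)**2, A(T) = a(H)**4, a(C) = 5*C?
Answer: 7609117720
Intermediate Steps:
H = -2
A(T) = 10000 (A(T) = (5*(-2))**4 = (-10)**4 = 10000)
E(k) = (6 + k)**2
(E(A(5)) - 66)*76 = ((6 + 10000)**2 - 66)*76 = (10006**2 - 66)*76 = (100120036 - 66)*76 = 100119970*76 = 7609117720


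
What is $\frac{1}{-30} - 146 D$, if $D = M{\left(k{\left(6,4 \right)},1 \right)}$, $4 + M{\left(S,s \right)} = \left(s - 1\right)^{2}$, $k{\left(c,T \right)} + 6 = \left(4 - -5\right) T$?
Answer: $\frac{17519}{30} \approx 583.97$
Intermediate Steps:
$k{\left(c,T \right)} = -6 + 9 T$ ($k{\left(c,T \right)} = -6 + \left(4 - -5\right) T = -6 + \left(4 + 5\right) T = -6 + 9 T$)
$M{\left(S,s \right)} = -4 + \left(-1 + s\right)^{2}$ ($M{\left(S,s \right)} = -4 + \left(s - 1\right)^{2} = -4 + \left(-1 + s\right)^{2}$)
$D = -4$ ($D = -4 + \left(-1 + 1\right)^{2} = -4 + 0^{2} = -4 + 0 = -4$)
$\frac{1}{-30} - 146 D = \frac{1}{-30} - -584 = - \frac{1}{30} + 584 = \frac{17519}{30}$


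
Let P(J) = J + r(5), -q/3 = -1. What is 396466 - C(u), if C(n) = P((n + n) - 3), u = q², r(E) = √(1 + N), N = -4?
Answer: 396451 - I*√3 ≈ 3.9645e+5 - 1.732*I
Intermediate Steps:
q = 3 (q = -3*(-1) = 3)
r(E) = I*√3 (r(E) = √(1 - 4) = √(-3) = I*√3)
P(J) = J + I*√3
u = 9 (u = 3² = 9)
C(n) = -3 + 2*n + I*√3 (C(n) = ((n + n) - 3) + I*√3 = (2*n - 3) + I*√3 = (-3 + 2*n) + I*√3 = -3 + 2*n + I*√3)
396466 - C(u) = 396466 - (-3 + 2*9 + I*√3) = 396466 - (-3 + 18 + I*√3) = 396466 - (15 + I*√3) = 396466 + (-15 - I*√3) = 396451 - I*√3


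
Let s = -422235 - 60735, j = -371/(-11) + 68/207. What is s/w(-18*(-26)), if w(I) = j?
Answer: -219944538/15509 ≈ -14182.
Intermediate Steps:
j = 77545/2277 (j = -371*(-1/11) + 68*(1/207) = 371/11 + 68/207 = 77545/2277 ≈ 34.056)
w(I) = 77545/2277
s = -482970
s/w(-18*(-26)) = -482970/77545/2277 = -482970*2277/77545 = -219944538/15509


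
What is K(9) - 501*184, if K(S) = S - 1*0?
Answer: -92175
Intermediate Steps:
K(S) = S (K(S) = S + 0 = S)
K(9) - 501*184 = 9 - 501*184 = 9 - 92184 = -92175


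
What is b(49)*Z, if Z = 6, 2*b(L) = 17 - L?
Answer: -96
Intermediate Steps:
b(L) = 17/2 - L/2 (b(L) = (17 - L)/2 = 17/2 - L/2)
b(49)*Z = (17/2 - 1/2*49)*6 = (17/2 - 49/2)*6 = -16*6 = -96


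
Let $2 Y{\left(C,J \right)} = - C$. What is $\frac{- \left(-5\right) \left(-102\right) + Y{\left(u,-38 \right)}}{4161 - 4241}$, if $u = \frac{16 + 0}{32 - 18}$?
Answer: $\frac{1787}{280} \approx 6.3821$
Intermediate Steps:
$u = \frac{8}{7}$ ($u = \frac{16}{14} = 16 \cdot \frac{1}{14} = \frac{8}{7} \approx 1.1429$)
$Y{\left(C,J \right)} = - \frac{C}{2}$ ($Y{\left(C,J \right)} = \frac{\left(-1\right) C}{2} = - \frac{C}{2}$)
$\frac{- \left(-5\right) \left(-102\right) + Y{\left(u,-38 \right)}}{4161 - 4241} = \frac{- \left(-5\right) \left(-102\right) - \frac{4}{7}}{4161 - 4241} = \frac{\left(-1\right) 510 - \frac{4}{7}}{-80} = \left(-510 - \frac{4}{7}\right) \left(- \frac{1}{80}\right) = \left(- \frac{3574}{7}\right) \left(- \frac{1}{80}\right) = \frac{1787}{280}$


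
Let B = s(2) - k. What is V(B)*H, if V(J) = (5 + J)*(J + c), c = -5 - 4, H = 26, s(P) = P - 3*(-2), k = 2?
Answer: -858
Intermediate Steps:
s(P) = 6 + P (s(P) = P + 6 = 6 + P)
c = -9
B = 6 (B = (6 + 2) - 1*2 = 8 - 2 = 6)
V(J) = (-9 + J)*(5 + J) (V(J) = (5 + J)*(J - 9) = (5 + J)*(-9 + J) = (-9 + J)*(5 + J))
V(B)*H = (-45 + 6**2 - 4*6)*26 = (-45 + 36 - 24)*26 = -33*26 = -858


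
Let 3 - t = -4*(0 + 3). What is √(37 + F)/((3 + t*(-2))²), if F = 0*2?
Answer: √37/729 ≈ 0.0083440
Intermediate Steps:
t = 15 (t = 3 - (-4)*(0 + 3) = 3 - (-4)*3 = 3 - 1*(-12) = 3 + 12 = 15)
F = 0
√(37 + F)/((3 + t*(-2))²) = √(37 + 0)/((3 + 15*(-2))²) = √37/((3 - 30)²) = √37/((-27)²) = √37/729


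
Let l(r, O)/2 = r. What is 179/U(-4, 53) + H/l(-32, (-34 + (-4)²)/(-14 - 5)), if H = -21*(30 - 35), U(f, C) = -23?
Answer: -13871/1472 ≈ -9.4232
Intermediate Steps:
l(r, O) = 2*r
H = 105 (H = -21*(-5) = 105)
179/U(-4, 53) + H/l(-32, (-34 + (-4)²)/(-14 - 5)) = 179/(-23) + 105/((2*(-32))) = 179*(-1/23) + 105/(-64) = -179/23 + 105*(-1/64) = -179/23 - 105/64 = -13871/1472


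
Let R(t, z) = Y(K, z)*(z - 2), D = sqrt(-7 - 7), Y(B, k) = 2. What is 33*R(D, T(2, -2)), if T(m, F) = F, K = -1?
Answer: -264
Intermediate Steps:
D = I*sqrt(14) (D = sqrt(-14) = I*sqrt(14) ≈ 3.7417*I)
R(t, z) = -4 + 2*z (R(t, z) = 2*(z - 2) = 2*(-2 + z) = -4 + 2*z)
33*R(D, T(2, -2)) = 33*(-4 + 2*(-2)) = 33*(-4 - 4) = 33*(-8) = -264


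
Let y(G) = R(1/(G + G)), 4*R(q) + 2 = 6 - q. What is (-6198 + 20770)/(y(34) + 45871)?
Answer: 3963584/12477183 ≈ 0.31767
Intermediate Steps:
R(q) = 1 - q/4 (R(q) = -1/2 + (6 - q)/4 = -1/2 + (3/2 - q/4) = 1 - q/4)
y(G) = 1 - 1/(8*G) (y(G) = 1 - 1/(4*(G + G)) = 1 - 1/(2*G)/4 = 1 - 1/(8*G))
(-6198 + 20770)/(y(34) + 45871) = (-6198 + 20770)/((-1/8 + 34)/34 + 45871) = 14572/((1/34)*(271/8) + 45871) = 14572/(271/272 + 45871) = 14572/(12477183/272) = 14572*(272/12477183) = 3963584/12477183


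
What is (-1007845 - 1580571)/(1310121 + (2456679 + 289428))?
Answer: -647104/1014057 ≈ -0.63813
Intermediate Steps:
(-1007845 - 1580571)/(1310121 + (2456679 + 289428)) = -2588416/(1310121 + 2746107) = -2588416/4056228 = -2588416*1/4056228 = -647104/1014057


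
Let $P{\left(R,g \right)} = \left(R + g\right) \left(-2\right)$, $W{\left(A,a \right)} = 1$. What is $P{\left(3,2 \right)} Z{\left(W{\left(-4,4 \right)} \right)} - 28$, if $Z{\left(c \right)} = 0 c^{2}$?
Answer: $-28$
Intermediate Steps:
$P{\left(R,g \right)} = - 2 R - 2 g$
$Z{\left(c \right)} = 0$
$P{\left(3,2 \right)} Z{\left(W{\left(-4,4 \right)} \right)} - 28 = \left(\left(-2\right) 3 - 4\right) 0 - 28 = \left(-6 - 4\right) 0 - 28 = \left(-10\right) 0 - 28 = 0 - 28 = -28$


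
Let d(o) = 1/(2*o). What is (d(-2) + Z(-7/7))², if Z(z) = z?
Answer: 25/16 ≈ 1.5625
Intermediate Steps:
d(o) = 1/(2*o)
(d(-2) + Z(-7/7))² = ((½)/(-2) - 7/7)² = ((½)*(-½) - 7*⅐)² = (-¼ - 1)² = (-5/4)² = 25/16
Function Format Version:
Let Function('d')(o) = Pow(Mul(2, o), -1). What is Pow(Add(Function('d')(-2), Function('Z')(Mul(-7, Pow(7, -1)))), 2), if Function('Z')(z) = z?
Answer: Rational(25, 16) ≈ 1.5625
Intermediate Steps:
Function('d')(o) = Mul(Rational(1, 2), Pow(o, -1))
Pow(Add(Function('d')(-2), Function('Z')(Mul(-7, Pow(7, -1)))), 2) = Pow(Add(Mul(Rational(1, 2), Pow(-2, -1)), Mul(-7, Pow(7, -1))), 2) = Pow(Add(Mul(Rational(1, 2), Rational(-1, 2)), Mul(-7, Rational(1, 7))), 2) = Pow(Add(Rational(-1, 4), -1), 2) = Pow(Rational(-5, 4), 2) = Rational(25, 16)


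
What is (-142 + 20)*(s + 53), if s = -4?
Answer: -5978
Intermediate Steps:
(-142 + 20)*(s + 53) = (-142 + 20)*(-4 + 53) = -122*49 = -5978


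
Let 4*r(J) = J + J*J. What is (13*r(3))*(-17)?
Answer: -663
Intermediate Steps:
r(J) = J/4 + J**2/4 (r(J) = (J + J*J)/4 = (J + J**2)/4 = J/4 + J**2/4)
(13*r(3))*(-17) = (13*((1/4)*3*(1 + 3)))*(-17) = (13*((1/4)*3*4))*(-17) = (13*3)*(-17) = 39*(-17) = -663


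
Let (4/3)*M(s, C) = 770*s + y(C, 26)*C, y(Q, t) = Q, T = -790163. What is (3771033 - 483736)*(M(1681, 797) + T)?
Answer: 8639295936245/4 ≈ 2.1598e+12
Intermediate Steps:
M(s, C) = 3*C²/4 + 1155*s/2 (M(s, C) = 3*(770*s + C*C)/4 = 3*(770*s + C²)/4 = 3*(C² + 770*s)/4 = 3*C²/4 + 1155*s/2)
(3771033 - 483736)*(M(1681, 797) + T) = (3771033 - 483736)*(((¾)*797² + (1155/2)*1681) - 790163) = 3287297*(((¾)*635209 + 1941555/2) - 790163) = 3287297*((1905627/4 + 1941555/2) - 790163) = 3287297*(5788737/4 - 790163) = 3287297*(2628085/4) = 8639295936245/4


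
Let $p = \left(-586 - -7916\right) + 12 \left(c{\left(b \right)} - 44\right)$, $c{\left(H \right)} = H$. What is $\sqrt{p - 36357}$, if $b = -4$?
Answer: $i \sqrt{29603} \approx 172.06 i$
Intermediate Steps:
$p = 6754$ ($p = \left(-586 - -7916\right) + 12 \left(-4 - 44\right) = \left(-586 + 7916\right) + 12 \left(-48\right) = 7330 - 576 = 6754$)
$\sqrt{p - 36357} = \sqrt{6754 - 36357} = \sqrt{-29603} = i \sqrt{29603}$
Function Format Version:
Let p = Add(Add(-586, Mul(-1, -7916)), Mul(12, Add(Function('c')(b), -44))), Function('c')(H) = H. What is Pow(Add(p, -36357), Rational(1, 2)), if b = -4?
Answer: Mul(I, Pow(29603, Rational(1, 2))) ≈ Mul(172.06, I)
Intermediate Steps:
p = 6754 (p = Add(Add(-586, Mul(-1, -7916)), Mul(12, Add(-4, -44))) = Add(Add(-586, 7916), Mul(12, -48)) = Add(7330, -576) = 6754)
Pow(Add(p, -36357), Rational(1, 2)) = Pow(Add(6754, -36357), Rational(1, 2)) = Pow(-29603, Rational(1, 2)) = Mul(I, Pow(29603, Rational(1, 2)))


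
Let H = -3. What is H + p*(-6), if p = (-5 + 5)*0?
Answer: -3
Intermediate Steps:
p = 0 (p = 0*0 = 0)
H + p*(-6) = -3 + 0*(-6) = -3 + 0 = -3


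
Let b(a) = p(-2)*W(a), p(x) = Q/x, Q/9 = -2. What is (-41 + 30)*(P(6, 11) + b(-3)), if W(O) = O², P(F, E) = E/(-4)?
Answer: -3443/4 ≈ -860.75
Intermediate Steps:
Q = -18 (Q = 9*(-2) = -18)
p(x) = -18/x
P(F, E) = -E/4 (P(F, E) = E*(-¼) = -E/4)
b(a) = 9*a² (b(a) = (-18/(-2))*a² = (-18*(-½))*a² = 9*a²)
(-41 + 30)*(P(6, 11) + b(-3)) = (-41 + 30)*(-¼*11 + 9*(-3)²) = -11*(-11/4 + 9*9) = -11*(-11/4 + 81) = -11*313/4 = -3443/4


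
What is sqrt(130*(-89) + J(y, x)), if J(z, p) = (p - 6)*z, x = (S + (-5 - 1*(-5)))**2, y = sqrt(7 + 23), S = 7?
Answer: sqrt(-11570 + 43*sqrt(30)) ≈ 106.46*I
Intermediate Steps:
y = sqrt(30) ≈ 5.4772
x = 49 (x = (7 + (-5 - 1*(-5)))**2 = (7 + (-5 + 5))**2 = (7 + 0)**2 = 7**2 = 49)
J(z, p) = z*(-6 + p) (J(z, p) = (-6 + p)*z = z*(-6 + p))
sqrt(130*(-89) + J(y, x)) = sqrt(130*(-89) + sqrt(30)*(-6 + 49)) = sqrt(-11570 + sqrt(30)*43) = sqrt(-11570 + 43*sqrt(30))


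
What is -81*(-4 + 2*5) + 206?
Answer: -280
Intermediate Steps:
-81*(-4 + 2*5) + 206 = -81*(-4 + 10) + 206 = -81*6 + 206 = -486 + 206 = -280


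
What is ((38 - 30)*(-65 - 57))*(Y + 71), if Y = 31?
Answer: -99552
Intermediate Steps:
((38 - 30)*(-65 - 57))*(Y + 71) = ((38 - 30)*(-65 - 57))*(31 + 71) = (8*(-122))*102 = -976*102 = -99552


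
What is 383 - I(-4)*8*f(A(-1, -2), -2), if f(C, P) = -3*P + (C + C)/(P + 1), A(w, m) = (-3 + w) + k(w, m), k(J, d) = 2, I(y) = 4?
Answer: 63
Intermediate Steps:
A(w, m) = -1 + w (A(w, m) = (-3 + w) + 2 = -1 + w)
f(C, P) = -3*P + 2*C/(1 + P) (f(C, P) = -3*P + (2*C)/(1 + P) = -3*P + 2*C/(1 + P))
383 - I(-4)*8*f(A(-1, -2), -2) = 383 - 4*8*(-3*(-2) - 3*(-2)**2 + 2*(-1 - 1))/(1 - 2) = 383 - 32*(6 - 3*4 + 2*(-2))/(-1) = 383 - 32*(-(6 - 12 - 4)) = 383 - 32*(-1*(-10)) = 383 - 32*10 = 383 - 1*320 = 383 - 320 = 63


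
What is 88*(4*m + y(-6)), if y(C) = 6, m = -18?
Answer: -5808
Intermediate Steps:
88*(4*m + y(-6)) = 88*(4*(-18) + 6) = 88*(-72 + 6) = 88*(-66) = -5808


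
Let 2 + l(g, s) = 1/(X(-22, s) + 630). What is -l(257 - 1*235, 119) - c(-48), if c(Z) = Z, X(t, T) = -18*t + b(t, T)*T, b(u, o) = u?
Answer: 79601/1592 ≈ 50.001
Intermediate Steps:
X(t, T) = -18*t + T*t (X(t, T) = -18*t + t*T = -18*t + T*t)
l(g, s) = -2 + 1/(1026 - 22*s) (l(g, s) = -2 + 1/(-22*(-18 + s) + 630) = -2 + 1/((396 - 22*s) + 630) = -2 + 1/(1026 - 22*s))
-l(257 - 1*235, 119) - c(-48) = -(-2051 + 44*119)/(2*(513 - 11*119)) - 1*(-48) = -(-2051 + 5236)/(2*(513 - 1309)) + 48 = -3185/(2*(-796)) + 48 = -(-1)*3185/(2*796) + 48 = -1*(-3185/1592) + 48 = 3185/1592 + 48 = 79601/1592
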